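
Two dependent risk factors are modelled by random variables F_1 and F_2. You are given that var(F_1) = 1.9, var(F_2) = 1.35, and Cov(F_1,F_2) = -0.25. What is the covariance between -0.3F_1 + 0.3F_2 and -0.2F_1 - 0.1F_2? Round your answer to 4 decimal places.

Cov(-0.3F_1 + 0.3F_2, -0.2F_1 - 0.1F_2) = (-0.3)(-0.2)var(F_1) + (0.3)(-0.1)var(F_2) + [(-0.3)(-0.1) + (0.3)(-0.2)]Cov(F_1,F_2)
= 0.06·1.9 + -0.03·1.35 + -0.03·-0.25 = 0.081

0.0810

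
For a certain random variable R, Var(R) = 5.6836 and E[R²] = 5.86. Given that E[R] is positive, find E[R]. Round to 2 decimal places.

0.42

(E[R])² = E[R²] − Var(R) = 5.86 − 5.6836 = 0.1764
E[R] = √0.1764 = 0.42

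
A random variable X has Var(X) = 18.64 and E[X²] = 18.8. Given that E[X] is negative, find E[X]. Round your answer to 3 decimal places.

(E[X])² = E[X²] − Var(X) = 18.8 − 18.64 = 0.16
E[X] = −√0.16 = -0.4

-0.400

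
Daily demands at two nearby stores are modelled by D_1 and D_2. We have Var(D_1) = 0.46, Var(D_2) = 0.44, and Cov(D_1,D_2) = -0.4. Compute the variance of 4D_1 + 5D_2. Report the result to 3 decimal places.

2.360

Var(4D_1 + 5D_2) = (4)²·Var(D_1) + (5)²·Var(D_2) + 2·(4)·(5)·Cov(D_1,D_2)
= 16·0.46 + 25·0.44 + 40·-0.4 = 2.36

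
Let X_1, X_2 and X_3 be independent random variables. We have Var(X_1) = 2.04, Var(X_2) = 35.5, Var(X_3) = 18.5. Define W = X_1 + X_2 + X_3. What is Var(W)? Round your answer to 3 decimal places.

By independence, Var(W) = (1)²Var(X_1) + (1)²Var(X_2) + (1)²Var(X_3)
= (1)²·2.04 + (1)²·35.5 + (1)²·18.5 = 56.04

56.040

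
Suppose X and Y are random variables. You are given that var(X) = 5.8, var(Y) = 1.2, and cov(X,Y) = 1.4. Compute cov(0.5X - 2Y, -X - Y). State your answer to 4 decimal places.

1.6000

cov(0.5X - 2Y, -X - Y) = (0.5)(-1)var(X) + (-2)(-1)var(Y) + [(0.5)(-1) + (-2)(-1)]cov(X,Y)
= -0.5·5.8 + 2·1.2 + 1.5·1.4 = 1.6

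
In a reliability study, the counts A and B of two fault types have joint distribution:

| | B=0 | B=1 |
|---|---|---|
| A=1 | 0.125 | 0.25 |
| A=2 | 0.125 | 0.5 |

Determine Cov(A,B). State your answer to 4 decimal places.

E[A] = 1.625,  E[B] = 0.75
E[AB] = 1.25
Cov(A,B) = E[AB] − E[A]E[B] = 1.25 − (1.625)(0.75) = 0.03125

0.0313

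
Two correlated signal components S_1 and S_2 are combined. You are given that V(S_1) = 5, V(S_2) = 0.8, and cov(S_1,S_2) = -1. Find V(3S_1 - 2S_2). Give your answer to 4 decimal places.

V(3S_1 - 2S_2) = (3)²·V(S_1) + (-2)²·V(S_2) + 2·(3)·(-2)·cov(S_1,S_2)
= 9·5 + 4·0.8 + -12·-1 = 60.2

60.2000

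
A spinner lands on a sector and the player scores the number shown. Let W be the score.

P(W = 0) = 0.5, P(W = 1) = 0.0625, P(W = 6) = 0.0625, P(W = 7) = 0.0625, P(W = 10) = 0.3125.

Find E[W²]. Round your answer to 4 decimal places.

36.6250

E[W²] = (0)²(0.5) + (1)²(0.0625) + (6)²(0.0625) + (7)²(0.0625) + (10)²(0.3125) = 36.625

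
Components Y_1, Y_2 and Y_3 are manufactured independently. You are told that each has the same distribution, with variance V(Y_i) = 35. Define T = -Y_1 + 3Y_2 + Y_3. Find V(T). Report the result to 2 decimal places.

By independence, V(T) = (-1)²V(Y_1) + (3)²V(Y_2) + (1)²V(Y_3)
= (-1)²·35 + (3)²·35 + (1)²·35 = 385

385.00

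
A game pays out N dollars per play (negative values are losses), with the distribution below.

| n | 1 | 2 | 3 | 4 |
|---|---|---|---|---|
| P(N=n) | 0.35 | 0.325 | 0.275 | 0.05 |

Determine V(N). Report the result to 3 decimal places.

0.824

E[N] = (1)(0.35) + (2)(0.325) + (3)(0.275) + (4)(0.05) = 2.025
E[N²] = (1)²(0.35) + (2)²(0.325) + (3)²(0.275) + (4)²(0.05) = 4.925
V(N) = E[N²] − (E[N])² = 4.925 − (2.025)² = 0.824375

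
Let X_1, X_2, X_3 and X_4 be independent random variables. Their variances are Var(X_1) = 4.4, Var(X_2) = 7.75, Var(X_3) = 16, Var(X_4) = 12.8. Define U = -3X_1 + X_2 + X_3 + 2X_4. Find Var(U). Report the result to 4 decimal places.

By independence, Var(U) = (-3)²Var(X_1) + (1)²Var(X_2) + (1)²Var(X_3) + (2)²Var(X_4)
= (-3)²·4.4 + (1)²·7.75 + (1)²·16 + (2)²·12.8 = 114.55

114.5500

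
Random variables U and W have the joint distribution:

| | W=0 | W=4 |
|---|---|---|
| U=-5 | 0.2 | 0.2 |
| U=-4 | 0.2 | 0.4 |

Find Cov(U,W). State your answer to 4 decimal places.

E[U] = -4.4,  E[W] = 2.4
E[UW] = -10.4
Cov(U,W) = E[UW] − E[U]E[W] = -10.4 − (-4.4)(2.4) = 0.16

0.1600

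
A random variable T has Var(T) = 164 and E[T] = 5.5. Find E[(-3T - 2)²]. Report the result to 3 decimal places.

1818.250

E[-3T - 2] = -3·5.5 − 2 = -18.5
Var(-3T - 2) = (-3)²·164 = 1476
E[(-3T - 2)²] = Var((-3T - 2)) + (E[(-3T - 2)])² = 1476 + (-18.5)² = 1818.25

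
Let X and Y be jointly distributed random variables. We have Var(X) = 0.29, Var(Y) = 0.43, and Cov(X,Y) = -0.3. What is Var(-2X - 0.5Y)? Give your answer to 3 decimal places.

0.668

Var(-2X - 0.5Y) = (-2)²·Var(X) + (-0.5)²·Var(Y) + 2·(-2)·(-0.5)·Cov(X,Y)
= 4·0.29 + 0.25·0.43 + 2·-0.3 = 0.6675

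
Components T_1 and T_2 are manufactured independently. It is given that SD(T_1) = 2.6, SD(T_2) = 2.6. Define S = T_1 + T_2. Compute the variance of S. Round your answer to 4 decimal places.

var(T_1) = 6.76, var(T_2) = 6.76
By independence, var(S) = (1)²var(T_1) + (1)²var(T_2)
= (1)²·6.76 + (1)²·6.76 = 13.52

13.5200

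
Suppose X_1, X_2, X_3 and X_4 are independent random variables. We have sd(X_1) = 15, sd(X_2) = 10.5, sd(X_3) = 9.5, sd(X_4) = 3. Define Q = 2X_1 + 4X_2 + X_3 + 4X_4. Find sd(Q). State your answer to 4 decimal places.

Var(X_1) = 225, Var(X_2) = 110.25, Var(X_3) = 90.25, Var(X_4) = 9
By independence, Var(Q) = (2)²Var(X_1) + (4)²Var(X_2) + (1)²Var(X_3) + (4)²Var(X_4)
= (2)²·225 + (4)²·110.25 + (1)²·90.25 + (4)²·9 = 2898.25
sd(Q) = √2898.25 ≈ 53.8354

53.8354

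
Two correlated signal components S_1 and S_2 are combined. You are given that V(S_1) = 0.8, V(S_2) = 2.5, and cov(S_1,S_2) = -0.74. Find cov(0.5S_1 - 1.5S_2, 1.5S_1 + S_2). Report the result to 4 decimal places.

cov(0.5S_1 - 1.5S_2, 1.5S_1 + S_2) = (0.5)(1.5)V(S_1) + (-1.5)(1)V(S_2) + [(0.5)(1) + (-1.5)(1.5)]cov(S_1,S_2)
= 0.75·0.8 + -1.5·2.5 + -1.75·-0.74 = -1.855

-1.8550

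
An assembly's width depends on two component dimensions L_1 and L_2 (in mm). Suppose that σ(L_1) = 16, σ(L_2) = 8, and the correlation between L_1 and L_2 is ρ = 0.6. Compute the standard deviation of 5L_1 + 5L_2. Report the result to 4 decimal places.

Var(L_1) = (16)² = 256;  Var(L_2) = (8)² = 64
Cov(L_1,L_2) = ρ·σ(L_1)·σ(L_2) = 0.6·16·8 = 76.8
Var(5L_1 + 5L_2) = (5)²·Var(L_1) + (5)²·Var(L_2) + 2·(5)·(5)·Cov(L_1,L_2)
= 25·256 + 25·64 + 50·76.8 = 11840
σ(5L_1 + 5L_2) = √11840 ≈ 108.8118

108.8118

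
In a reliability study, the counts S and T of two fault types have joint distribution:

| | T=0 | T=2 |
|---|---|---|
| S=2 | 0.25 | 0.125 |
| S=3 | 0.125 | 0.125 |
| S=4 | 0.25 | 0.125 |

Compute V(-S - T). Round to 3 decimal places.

E[S] = 3,  E[T] = 0.75,  E[ST] = 2.25
V(S) = 9.75 − (3)² = 0.75;  V(T) = 1.5 − (0.75)² = 0.9375
cov(S,T) = 2.25 − (3)(0.75) = 0
V(-S - T) = (-1)²·0.75 + (-1)²·0.9375 + 2·(-1)·(-1)·0 = 1.6875

1.688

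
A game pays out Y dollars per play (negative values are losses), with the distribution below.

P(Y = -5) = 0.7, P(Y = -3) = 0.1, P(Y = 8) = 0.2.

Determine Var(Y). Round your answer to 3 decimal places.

E[Y] = (-5)(0.7) + (-3)(0.1) + (8)(0.2) = -2.2
E[Y²] = (-5)²(0.7) + (-3)²(0.1) + (8)²(0.2) = 31.2
Var(Y) = E[Y²] − (E[Y])² = 31.2 − (-2.2)² = 26.36

26.360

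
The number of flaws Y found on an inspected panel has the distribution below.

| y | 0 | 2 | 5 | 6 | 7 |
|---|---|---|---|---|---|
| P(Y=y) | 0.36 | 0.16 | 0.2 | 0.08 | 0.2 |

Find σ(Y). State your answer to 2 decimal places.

E[Y] = (0)(0.36) + (2)(0.16) + (5)(0.2) + (6)(0.08) + (7)(0.2) = 3.2
E[Y²] = (0)²(0.36) + (2)²(0.16) + (5)²(0.2) + (6)²(0.08) + (7)²(0.2) = 18.32
Var(Y) = E[Y²] − (E[Y])² = 18.32 − (3.2)² = 8.08
σ(Y) = √8.08 ≈ 2.84

2.84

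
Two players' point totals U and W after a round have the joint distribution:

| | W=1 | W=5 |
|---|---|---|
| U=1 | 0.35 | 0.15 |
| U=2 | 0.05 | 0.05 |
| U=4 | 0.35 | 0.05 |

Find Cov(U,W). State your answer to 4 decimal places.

E[U] = 2.3,  E[W] = 2
E[UW] = 4.1
Cov(U,W) = E[UW] − E[U]E[W] = 4.1 − (2.3)(2) = -0.5

-0.5000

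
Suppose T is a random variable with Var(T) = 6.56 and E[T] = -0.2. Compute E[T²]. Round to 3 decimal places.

E[T²] = Var(T) + (E[T])² = 6.56 + (-0.2)² = 6.6

6.600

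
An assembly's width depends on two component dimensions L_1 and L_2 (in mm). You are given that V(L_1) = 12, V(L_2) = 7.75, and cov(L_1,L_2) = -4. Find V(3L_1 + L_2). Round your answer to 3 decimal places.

V(3L_1 + L_2) = (3)²·V(L_1) + (1)²·V(L_2) + 2·(3)·(1)·cov(L_1,L_2)
= 9·12 + 1·7.75 + 6·-4 = 91.75

91.750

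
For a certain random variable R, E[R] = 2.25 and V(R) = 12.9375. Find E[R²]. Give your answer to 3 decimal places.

18.000

E[R²] = V(R) + (E[R])² = 12.9375 + (2.25)² = 18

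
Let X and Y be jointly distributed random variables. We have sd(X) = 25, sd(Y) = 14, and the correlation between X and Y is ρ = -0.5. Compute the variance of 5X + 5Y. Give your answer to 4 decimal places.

var(X) = (25)² = 625;  var(Y) = (14)² = 196
Cov(X,Y) = ρ·sd(X)·sd(Y) = -0.5·25·14 = -175
var(5X + 5Y) = (5)²·var(X) + (5)²·var(Y) + 2·(5)·(5)·Cov(X,Y)
= 25·625 + 25·196 + 50·-175 = 11775

11775.0000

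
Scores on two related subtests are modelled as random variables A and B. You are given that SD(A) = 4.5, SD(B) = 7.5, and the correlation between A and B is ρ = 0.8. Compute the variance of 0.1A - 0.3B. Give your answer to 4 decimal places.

var(A) = (4.5)² = 20.25;  var(B) = (7.5)² = 56.25
cov(A,B) = ρ·SD(A)·SD(B) = 0.8·4.5·7.5 = 27
var(0.1A - 0.3B) = (0.1)²·var(A) + (-0.3)²·var(B) + 2·(0.1)·(-0.3)·cov(A,B)
= 0.01·20.25 + 0.09·56.25 + -0.06·27 = 3.645

3.6450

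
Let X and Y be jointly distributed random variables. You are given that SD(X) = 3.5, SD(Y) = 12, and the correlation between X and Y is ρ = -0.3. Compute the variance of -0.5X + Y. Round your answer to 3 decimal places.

159.663

var(X) = (3.5)² = 12.25;  var(Y) = (12)² = 144
Cov(X,Y) = ρ·SD(X)·SD(Y) = -0.3·3.5·12 = -12.6
var(-0.5X + Y) = (-0.5)²·var(X) + (1)²·var(Y) + 2·(-0.5)·(1)·Cov(X,Y)
= 0.25·12.25 + 1·144 + -1·-12.6 = 159.6625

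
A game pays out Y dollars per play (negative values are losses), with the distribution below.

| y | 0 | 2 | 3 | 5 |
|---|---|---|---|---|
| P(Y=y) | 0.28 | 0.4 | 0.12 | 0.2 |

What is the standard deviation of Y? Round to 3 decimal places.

1.736

E[Y] = (0)(0.28) + (2)(0.4) + (3)(0.12) + (5)(0.2) = 2.16
E[Y²] = (0)²(0.28) + (2)²(0.4) + (3)²(0.12) + (5)²(0.2) = 7.68
V(Y) = E[Y²] − (E[Y])² = 7.68 − (2.16)² = 3.0144
SD(Y) = √3.0144 ≈ 1.736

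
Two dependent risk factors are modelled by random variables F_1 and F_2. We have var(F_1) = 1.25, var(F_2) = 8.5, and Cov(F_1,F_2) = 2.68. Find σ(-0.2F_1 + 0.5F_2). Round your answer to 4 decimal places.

var(-0.2F_1 + 0.5F_2) = (-0.2)²·var(F_1) + (0.5)²·var(F_2) + 2·(-0.2)·(0.5)·Cov(F_1,F_2)
= 0.04·1.25 + 0.25·8.5 + -0.2·2.68 = 1.639
σ(-0.2F_1 + 0.5F_2) = √1.639 ≈ 1.2802

1.2802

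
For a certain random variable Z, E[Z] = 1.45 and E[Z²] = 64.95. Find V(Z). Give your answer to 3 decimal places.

V(Z) = 64.95 − (1.45)² = 62.8475

62.848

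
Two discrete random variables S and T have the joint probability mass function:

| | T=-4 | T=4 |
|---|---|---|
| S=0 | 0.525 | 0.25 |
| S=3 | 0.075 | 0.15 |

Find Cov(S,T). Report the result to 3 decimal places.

1.440

E[S] = 0.675,  E[T] = -0.8
E[ST] = 0.9
Cov(S,T) = E[ST] − E[S]E[T] = 0.9 − (0.675)(-0.8) = 1.44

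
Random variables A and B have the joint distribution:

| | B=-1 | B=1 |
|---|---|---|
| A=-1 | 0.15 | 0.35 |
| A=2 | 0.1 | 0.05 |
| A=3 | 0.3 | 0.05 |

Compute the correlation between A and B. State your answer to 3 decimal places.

-0.516

E[A] = 0.85,  E[B] = -0.1
E[AB] = -1.05
Cov(A,B) = E[AB] − E[A]E[B] = -1.05 − (0.85)(-0.1) = -0.965
Var(A) = 3.5275,  Var(B) = 0.99
ρ = -0.965 / √(3.5275·0.99) ≈ -0.516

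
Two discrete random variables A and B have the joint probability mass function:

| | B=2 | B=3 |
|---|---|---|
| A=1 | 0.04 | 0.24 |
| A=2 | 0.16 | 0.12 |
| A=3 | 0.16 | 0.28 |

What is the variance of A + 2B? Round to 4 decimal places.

1.3664

E[A] = 2.16,  E[B] = 2.64,  E[AB] = 5.64
Var(A) = 5.36 − (2.16)² = 0.6944;  Var(B) = 7.2 − (2.64)² = 0.2304
cov(A,B) = 5.64 − (2.16)(2.64) = -0.0624
Var(A + 2B) = (1)²·0.6944 + (2)²·0.2304 + 2·(1)·(2)·-0.0624 = 1.3664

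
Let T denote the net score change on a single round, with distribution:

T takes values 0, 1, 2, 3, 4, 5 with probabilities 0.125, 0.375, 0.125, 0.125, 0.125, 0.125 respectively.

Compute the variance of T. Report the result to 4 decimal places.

E[T] = (0)(0.125) + (1)(0.375) + (2)(0.125) + (3)(0.125) + (4)(0.125) + (5)(0.125) = 2.125
E[T²] = (0)²(0.125) + (1)²(0.375) + (2)²(0.125) + (3)²(0.125) + (4)²(0.125) + (5)²(0.125) = 7.125
Var(T) = E[T²] − (E[T])² = 7.125 − (2.125)² = 2.609375

2.6094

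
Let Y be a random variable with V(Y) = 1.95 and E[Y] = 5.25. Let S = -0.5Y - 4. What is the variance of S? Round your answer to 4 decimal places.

0.4875

V(-0.5Y - 4) = (-0.5)²·V(Y) = 0.25·1.95 = 0.4875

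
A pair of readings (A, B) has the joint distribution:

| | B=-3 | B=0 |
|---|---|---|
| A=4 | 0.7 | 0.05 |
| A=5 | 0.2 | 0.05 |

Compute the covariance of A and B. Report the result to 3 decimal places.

0.075

E[A] = 4.25,  E[B] = -2.7
E[AB] = -11.4
cov(A,B) = E[AB] − E[A]E[B] = -11.4 − (4.25)(-2.7) = 0.075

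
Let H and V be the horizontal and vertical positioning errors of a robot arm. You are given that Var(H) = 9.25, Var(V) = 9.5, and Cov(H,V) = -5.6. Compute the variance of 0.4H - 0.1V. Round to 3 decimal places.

Var(0.4H - 0.1V) = (0.4)²·Var(H) + (-0.1)²·Var(V) + 2·(0.4)·(-0.1)·Cov(H,V)
= 0.16·9.25 + 0.01·9.5 + -0.08·-5.6 = 2.023

2.023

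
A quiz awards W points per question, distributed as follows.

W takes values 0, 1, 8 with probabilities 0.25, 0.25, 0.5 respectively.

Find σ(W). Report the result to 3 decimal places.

3.767

E[W] = (0)(0.25) + (1)(0.25) + (8)(0.5) = 4.25
E[W²] = (0)²(0.25) + (1)²(0.25) + (8)²(0.5) = 32.25
V(W) = E[W²] − (E[W])² = 32.25 − (4.25)² = 14.1875
σ(W) = √14.1875 ≈ 3.767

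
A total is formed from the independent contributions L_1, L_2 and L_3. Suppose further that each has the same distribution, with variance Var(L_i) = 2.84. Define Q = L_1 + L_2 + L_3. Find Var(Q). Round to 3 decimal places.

8.520

By independence, Var(Q) = (1)²Var(L_1) + (1)²Var(L_2) + (1)²Var(L_3)
= (1)²·2.84 + (1)²·2.84 + (1)²·2.84 = 8.52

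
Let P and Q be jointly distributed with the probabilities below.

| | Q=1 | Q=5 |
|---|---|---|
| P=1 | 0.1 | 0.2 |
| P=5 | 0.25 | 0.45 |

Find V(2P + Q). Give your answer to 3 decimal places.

16.760

E[P] = 3.8,  E[Q] = 3.6,  E[PQ] = 13.6
V(P) = 17.8 − (3.8)² = 3.36;  V(Q) = 16.6 − (3.6)² = 3.64
cov(P,Q) = 13.6 − (3.8)(3.6) = -0.08
V(2P + Q) = (2)²·3.36 + (1)²·3.64 + 2·(2)·(1)·-0.08 = 16.76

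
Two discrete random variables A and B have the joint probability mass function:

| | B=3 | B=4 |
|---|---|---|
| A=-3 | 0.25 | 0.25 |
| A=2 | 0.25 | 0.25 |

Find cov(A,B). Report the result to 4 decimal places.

0.0000

E[A] = -0.5,  E[B] = 3.5
E[AB] = -1.75
cov(A,B) = E[AB] − E[A]E[B] = -1.75 − (-0.5)(3.5) = 0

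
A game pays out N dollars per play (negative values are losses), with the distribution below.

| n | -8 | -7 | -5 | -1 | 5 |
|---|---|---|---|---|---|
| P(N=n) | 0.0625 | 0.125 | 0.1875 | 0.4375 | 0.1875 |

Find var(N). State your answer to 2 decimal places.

16.65

E[N] = (-8)(0.0625) + (-7)(0.125) + (-5)(0.1875) + (-1)(0.4375) + (5)(0.1875) = -1.8125
E[N²] = (-8)²(0.0625) + (-7)²(0.125) + (-5)²(0.1875) + (-1)²(0.4375) + (5)²(0.1875) = 19.9375
var(N) = E[N²] − (E[N])² = 19.9375 − (-1.8125)² = 16.65234375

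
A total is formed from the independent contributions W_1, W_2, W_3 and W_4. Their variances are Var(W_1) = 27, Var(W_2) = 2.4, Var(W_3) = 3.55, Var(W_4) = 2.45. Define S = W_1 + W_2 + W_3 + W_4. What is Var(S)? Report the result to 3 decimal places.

35.400

By independence, Var(S) = (1)²Var(W_1) + (1)²Var(W_2) + (1)²Var(W_3) + (1)²Var(W_4)
= (1)²·27 + (1)²·2.4 + (1)²·3.55 + (1)²·2.45 = 35.4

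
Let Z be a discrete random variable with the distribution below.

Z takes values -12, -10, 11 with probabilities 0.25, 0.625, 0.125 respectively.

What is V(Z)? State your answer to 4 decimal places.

51.6094

E[Z] = (-12)(0.25) + (-10)(0.625) + (11)(0.125) = -7.875
E[Z²] = (-12)²(0.25) + (-10)²(0.625) + (11)²(0.125) = 113.625
V(Z) = E[Z²] − (E[Z])² = 113.625 − (-7.875)² = 51.609375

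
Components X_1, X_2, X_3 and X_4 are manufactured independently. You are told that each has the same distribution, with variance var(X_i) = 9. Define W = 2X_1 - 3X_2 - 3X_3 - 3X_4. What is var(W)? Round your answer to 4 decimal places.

279.0000

By independence, var(W) = (2)²var(X_1) + (-3)²var(X_2) + (-3)²var(X_3) + (-3)²var(X_4)
= (2)²·9 + (-3)²·9 + (-3)²·9 + (-3)²·9 = 279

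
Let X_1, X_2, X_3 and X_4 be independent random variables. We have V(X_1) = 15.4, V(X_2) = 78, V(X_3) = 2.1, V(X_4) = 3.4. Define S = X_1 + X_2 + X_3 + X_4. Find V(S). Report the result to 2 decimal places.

By independence, V(S) = (1)²V(X_1) + (1)²V(X_2) + (1)²V(X_3) + (1)²V(X_4)
= (1)²·15.4 + (1)²·78 + (1)²·2.1 + (1)²·3.4 = 98.9

98.90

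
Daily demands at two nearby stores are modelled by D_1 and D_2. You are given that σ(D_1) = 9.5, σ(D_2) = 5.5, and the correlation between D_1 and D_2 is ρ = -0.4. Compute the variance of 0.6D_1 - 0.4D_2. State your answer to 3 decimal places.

Var(D_1) = (9.5)² = 90.25;  Var(D_2) = (5.5)² = 30.25
cov(D_1,D_2) = ρ·σ(D_1)·σ(D_2) = -0.4·9.5·5.5 = -20.9
Var(0.6D_1 - 0.4D_2) = (0.6)²·Var(D_1) + (-0.4)²·Var(D_2) + 2·(0.6)·(-0.4)·cov(D_1,D_2)
= 0.36·90.25 + 0.16·30.25 + -0.48·-20.9 = 47.362

47.362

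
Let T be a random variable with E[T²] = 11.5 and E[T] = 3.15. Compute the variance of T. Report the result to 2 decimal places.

1.58

Var(T) = 11.5 − (3.15)² = 1.5775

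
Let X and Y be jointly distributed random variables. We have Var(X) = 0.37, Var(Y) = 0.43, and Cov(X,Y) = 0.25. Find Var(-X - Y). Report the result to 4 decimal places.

Var(-X - Y) = (-1)²·Var(X) + (-1)²·Var(Y) + 2·(-1)·(-1)·Cov(X,Y)
= 1·0.37 + 1·0.43 + 2·0.25 = 1.3

1.3000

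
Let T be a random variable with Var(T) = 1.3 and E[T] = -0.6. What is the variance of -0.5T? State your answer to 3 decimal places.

0.325

Var(-0.5T) = (-0.5)²·Var(T) = 0.25·1.3 = 0.325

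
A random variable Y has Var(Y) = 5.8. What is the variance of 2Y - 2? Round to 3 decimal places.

23.200

Var(2Y - 2) = (2)²·Var(Y) = 4·5.8 = 23.2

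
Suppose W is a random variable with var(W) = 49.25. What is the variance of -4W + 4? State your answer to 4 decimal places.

788.0000

var(-4W + 4) = (-4)²·var(W) = 16·49.25 = 788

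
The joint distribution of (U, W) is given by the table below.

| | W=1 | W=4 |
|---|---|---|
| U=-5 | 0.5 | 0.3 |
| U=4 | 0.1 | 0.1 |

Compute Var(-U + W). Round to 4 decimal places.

14.0400

E[U] = -3.2,  E[W] = 2.2,  E[UW] = -6.5
Var(U) = 23.2 − (-3.2)² = 12.96;  Var(W) = 7 − (2.2)² = 2.16
cov(U,W) = -6.5 − (-3.2)(2.2) = 0.54
Var(-U + W) = (-1)²·12.96 + (1)²·2.16 + 2·(-1)·(1)·0.54 = 14.04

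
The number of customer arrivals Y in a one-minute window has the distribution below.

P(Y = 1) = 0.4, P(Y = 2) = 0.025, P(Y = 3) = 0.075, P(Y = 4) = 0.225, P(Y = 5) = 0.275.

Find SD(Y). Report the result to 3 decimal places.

1.717

E[Y] = (1)(0.4) + (2)(0.025) + (3)(0.075) + (4)(0.225) + (5)(0.275) = 2.95
E[Y²] = (1)²(0.4) + (2)²(0.025) + (3)²(0.075) + (4)²(0.225) + (5)²(0.275) = 11.65
Var(Y) = E[Y²] − (E[Y])² = 11.65 − (2.95)² = 2.9475
SD(Y) = √2.9475 ≈ 1.717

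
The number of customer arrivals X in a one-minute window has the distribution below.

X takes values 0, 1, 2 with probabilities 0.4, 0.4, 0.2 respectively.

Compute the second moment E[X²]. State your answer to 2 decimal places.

1.20

E[X²] = (0)²(0.4) + (1)²(0.4) + (2)²(0.2) = 1.2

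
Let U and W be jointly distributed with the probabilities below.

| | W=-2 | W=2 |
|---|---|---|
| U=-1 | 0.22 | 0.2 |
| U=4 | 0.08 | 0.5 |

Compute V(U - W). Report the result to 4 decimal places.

E[U] = 1.9,  E[W] = 0.8,  E[UW] = 3.4
V(U) = 9.7 − (1.9)² = 6.09;  V(W) = 4 − (0.8)² = 3.36
Cov(U,W) = 3.4 − (1.9)(0.8) = 1.88
V(U - W) = (1)²·6.09 + (-1)²·3.36 + 2·(1)·(-1)·1.88 = 5.69

5.6900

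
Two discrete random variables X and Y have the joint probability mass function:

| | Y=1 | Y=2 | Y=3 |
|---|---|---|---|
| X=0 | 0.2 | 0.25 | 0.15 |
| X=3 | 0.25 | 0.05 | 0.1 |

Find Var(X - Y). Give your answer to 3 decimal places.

E[X] = 1.2,  E[Y] = 1.8,  E[XY] = 1.95
Var(X) = 3.6 − (1.2)² = 2.16;  Var(Y) = 3.9 − (1.8)² = 0.66
Cov(X,Y) = 1.95 − (1.2)(1.8) = -0.21
Var(X - Y) = (1)²·2.16 + (-1)²·0.66 + 2·(1)·(-1)·-0.21 = 3.24

3.240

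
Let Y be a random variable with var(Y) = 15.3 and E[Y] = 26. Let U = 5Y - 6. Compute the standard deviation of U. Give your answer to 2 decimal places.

var(5Y - 6) = (5)²·15.3 = 382.5
σ(U) = √382.5 ≈ 19.56

19.56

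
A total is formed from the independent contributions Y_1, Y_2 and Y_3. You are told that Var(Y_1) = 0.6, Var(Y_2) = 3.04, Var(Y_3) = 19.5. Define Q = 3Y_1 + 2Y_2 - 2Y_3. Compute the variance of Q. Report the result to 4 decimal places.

95.5600

By independence, Var(Q) = (3)²Var(Y_1) + (2)²Var(Y_2) + (-2)²Var(Y_3)
= (3)²·0.6 + (2)²·3.04 + (-2)²·19.5 = 95.56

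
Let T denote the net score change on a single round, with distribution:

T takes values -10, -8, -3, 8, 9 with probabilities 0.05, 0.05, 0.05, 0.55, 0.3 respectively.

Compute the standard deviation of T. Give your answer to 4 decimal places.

E[T] = (-10)(0.05) + (-8)(0.05) + (-3)(0.05) + (8)(0.55) + (9)(0.3) = 6.05
E[T²] = (-10)²(0.05) + (-8)²(0.05) + (-3)²(0.05) + (8)²(0.55) + (9)²(0.3) = 68.15
V(T) = E[T²] − (E[T])² = 68.15 − (6.05)² = 31.5475
σ(T) = √31.5475 ≈ 5.6167

5.6167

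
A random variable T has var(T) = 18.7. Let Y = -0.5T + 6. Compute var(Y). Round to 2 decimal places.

4.68

var(-0.5T + 6) = (-0.5)²·var(T) = 0.25·18.7 = 4.675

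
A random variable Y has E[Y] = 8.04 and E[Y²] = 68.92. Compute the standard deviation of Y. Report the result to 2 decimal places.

Var(Y) = 68.92 − (8.04)² = 4.2784
SD(Y) = √4.2784 ≈ 2.07

2.07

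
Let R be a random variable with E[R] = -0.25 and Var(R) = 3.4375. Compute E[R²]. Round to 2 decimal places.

E[R²] = Var(R) + (E[R])² = 3.4375 + (-0.25)² = 3.5

3.50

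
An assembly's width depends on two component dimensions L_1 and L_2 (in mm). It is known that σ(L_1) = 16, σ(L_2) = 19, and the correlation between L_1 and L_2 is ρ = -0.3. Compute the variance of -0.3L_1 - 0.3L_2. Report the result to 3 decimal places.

V(L_1) = (16)² = 256;  V(L_2) = (19)² = 361
cov(L_1,L_2) = ρ·σ(L_1)·σ(L_2) = -0.3·16·19 = -91.2
V(-0.3L_1 - 0.3L_2) = (-0.3)²·V(L_1) + (-0.3)²·V(L_2) + 2·(-0.3)·(-0.3)·cov(L_1,L_2)
= 0.09·256 + 0.09·361 + 0.18·-91.2 = 39.114

39.114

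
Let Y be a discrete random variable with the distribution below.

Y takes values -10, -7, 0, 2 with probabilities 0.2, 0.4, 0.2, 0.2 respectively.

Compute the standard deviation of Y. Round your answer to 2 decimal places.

E[Y] = (-10)(0.2) + (-7)(0.4) + (0)(0.2) + (2)(0.2) = -4.4
E[Y²] = (-10)²(0.2) + (-7)²(0.4) + (0)²(0.2) + (2)²(0.2) = 40.4
var(Y) = E[Y²] − (E[Y])² = 40.4 − (-4.4)² = 21.04
sd(Y) = √21.04 ≈ 4.59

4.59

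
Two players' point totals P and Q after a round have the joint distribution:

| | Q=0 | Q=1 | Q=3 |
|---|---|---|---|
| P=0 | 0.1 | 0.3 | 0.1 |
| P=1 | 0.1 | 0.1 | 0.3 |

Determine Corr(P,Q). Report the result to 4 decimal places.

0.3333

E[P] = 0.5,  E[Q] = 1.6
E[PQ] = 1
Cov(P,Q) = E[PQ] − E[P]E[Q] = 1 − (0.5)(1.6) = 0.2
Var(P) = 0.25,  Var(Q) = 1.44
ρ = 0.2 / √(0.25·1.44) ≈ 0.3333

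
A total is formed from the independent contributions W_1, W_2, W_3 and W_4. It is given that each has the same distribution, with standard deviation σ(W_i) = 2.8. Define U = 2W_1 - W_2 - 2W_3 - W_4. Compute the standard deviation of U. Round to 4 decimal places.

8.8544

Var(W_i) = (2.8)² = 7.84
By independence, Var(U) = (2)²Var(W_1) + (-1)²Var(W_2) + (-2)²Var(W_3) + (-1)²Var(W_4)
= (2)²·7.84 + (-1)²·7.84 + (-2)²·7.84 + (-1)²·7.84 = 78.4
σ(U) = √78.4 ≈ 8.8544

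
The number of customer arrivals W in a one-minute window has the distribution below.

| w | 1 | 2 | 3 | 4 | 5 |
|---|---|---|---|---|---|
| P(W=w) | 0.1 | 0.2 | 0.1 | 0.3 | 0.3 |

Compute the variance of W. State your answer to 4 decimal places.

1.8500

E[W] = (1)(0.1) + (2)(0.2) + (3)(0.1) + (4)(0.3) + (5)(0.3) = 3.5
E[W²] = (1)²(0.1) + (2)²(0.2) + (3)²(0.1) + (4)²(0.3) + (5)²(0.3) = 14.1
Var(W) = E[W²] − (E[W])² = 14.1 − (3.5)² = 1.85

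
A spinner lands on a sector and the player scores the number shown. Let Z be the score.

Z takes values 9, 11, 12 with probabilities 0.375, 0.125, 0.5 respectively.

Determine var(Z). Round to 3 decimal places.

1.938

E[Z] = (9)(0.375) + (11)(0.125) + (12)(0.5) = 10.75
E[Z²] = (9)²(0.375) + (11)²(0.125) + (12)²(0.5) = 117.5
var(Z) = E[Z²] − (E[Z])² = 117.5 − (10.75)² = 1.9375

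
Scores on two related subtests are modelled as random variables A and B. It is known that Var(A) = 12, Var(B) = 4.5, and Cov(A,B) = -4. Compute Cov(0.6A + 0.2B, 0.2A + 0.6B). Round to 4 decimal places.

0.3800

Cov(0.6A + 0.2B, 0.2A + 0.6B) = (0.6)(0.2)Var(A) + (0.2)(0.6)Var(B) + [(0.6)(0.6) + (0.2)(0.2)]Cov(A,B)
= 0.12·12 + 0.12·4.5 + 0.4·-4 = 0.38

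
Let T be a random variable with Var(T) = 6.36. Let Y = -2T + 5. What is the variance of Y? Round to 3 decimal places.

25.440

Var(-2T + 5) = (-2)²·Var(T) = 4·6.36 = 25.44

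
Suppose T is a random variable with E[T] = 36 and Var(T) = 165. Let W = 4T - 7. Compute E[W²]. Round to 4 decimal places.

E[4T - 7] = 4·36 − 7 = 137
Var(4T - 7) = (4)²·165 = 2640
E[W²] = Var(W) + (E[W])² = 2640 + (137)² = 21409

21409.0000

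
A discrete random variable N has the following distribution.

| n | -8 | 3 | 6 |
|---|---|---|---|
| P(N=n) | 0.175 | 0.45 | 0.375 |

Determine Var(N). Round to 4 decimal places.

E[N] = (-8)(0.175) + (3)(0.45) + (6)(0.375) = 2.2
E[N²] = (-8)²(0.175) + (3)²(0.45) + (6)²(0.375) = 28.75
Var(N) = E[N²] − (E[N])² = 28.75 − (2.2)² = 23.91

23.9100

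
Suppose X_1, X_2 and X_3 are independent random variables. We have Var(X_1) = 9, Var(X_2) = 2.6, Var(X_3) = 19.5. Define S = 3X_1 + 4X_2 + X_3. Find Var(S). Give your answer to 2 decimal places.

By independence, Var(S) = (3)²Var(X_1) + (4)²Var(X_2) + (1)²Var(X_3)
= (3)²·9 + (4)²·2.6 + (1)²·19.5 = 142.1

142.10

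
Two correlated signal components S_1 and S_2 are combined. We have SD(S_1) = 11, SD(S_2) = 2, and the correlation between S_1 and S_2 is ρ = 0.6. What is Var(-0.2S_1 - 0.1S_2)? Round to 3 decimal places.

5.408

Var(S_1) = (11)² = 121;  Var(S_2) = (2)² = 4
Cov(S_1,S_2) = ρ·SD(S_1)·SD(S_2) = 0.6·11·2 = 13.2
Var(-0.2S_1 - 0.1S_2) = (-0.2)²·Var(S_1) + (-0.1)²·Var(S_2) + 2·(-0.2)·(-0.1)·Cov(S_1,S_2)
= 0.04·121 + 0.01·4 + 0.04·13.2 = 5.408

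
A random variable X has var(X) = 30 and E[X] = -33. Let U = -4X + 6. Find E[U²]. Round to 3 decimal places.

19524.000

E[-4X + 6] = -4·-33 + 6 = 138
var(-4X + 6) = (-4)²·30 = 480
E[U²] = var(U) + (E[U])² = 480 + (138)² = 19524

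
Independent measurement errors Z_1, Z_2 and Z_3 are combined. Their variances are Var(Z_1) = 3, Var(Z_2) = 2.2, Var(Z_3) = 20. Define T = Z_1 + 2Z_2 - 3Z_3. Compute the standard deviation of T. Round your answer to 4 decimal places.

By independence, Var(T) = (1)²Var(Z_1) + (2)²Var(Z_2) + (-3)²Var(Z_3)
= (1)²·3 + (2)²·2.2 + (-3)²·20 = 191.8
SD(T) = √191.8 ≈ 13.8492

13.8492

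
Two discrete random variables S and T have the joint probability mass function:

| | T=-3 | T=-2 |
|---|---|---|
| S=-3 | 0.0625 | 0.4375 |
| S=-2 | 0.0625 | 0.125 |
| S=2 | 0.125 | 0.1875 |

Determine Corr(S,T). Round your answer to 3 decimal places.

-0.260

E[S] = -1.25,  E[T] = -2.25
E[ST] = 2.5625
cov(S,T) = E[ST] − E[S]E[T] = 2.5625 − (-1.25)(-2.25) = -0.25
Var(S) = 4.9375,  Var(T) = 0.1875
ρ = -0.25 / √(4.9375·0.1875) ≈ -0.260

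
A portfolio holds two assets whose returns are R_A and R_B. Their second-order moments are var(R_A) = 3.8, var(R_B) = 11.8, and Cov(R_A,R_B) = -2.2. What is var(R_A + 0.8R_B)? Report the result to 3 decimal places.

var(R_A + 0.8R_B) = (1)²·var(R_A) + (0.8)²·var(R_B) + 2·(1)·(0.8)·Cov(R_A,R_B)
= 1·3.8 + 0.64·11.8 + 1.6·-2.2 = 7.832

7.832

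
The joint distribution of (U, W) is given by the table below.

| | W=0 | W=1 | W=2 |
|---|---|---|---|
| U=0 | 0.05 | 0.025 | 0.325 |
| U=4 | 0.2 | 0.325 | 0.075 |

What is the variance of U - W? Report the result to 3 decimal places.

6.188

E[U] = 2.4,  E[W] = 1.15,  E[UW] = 1.9
V(U) = 9.6 − (2.4)² = 3.84;  V(W) = 1.95 − (1.15)² = 0.6275
Cov(U,W) = 1.9 − (2.4)(1.15) = -0.86
V(U - W) = (1)²·3.84 + (-1)²·0.6275 + 2·(1)·(-1)·-0.86 = 6.1875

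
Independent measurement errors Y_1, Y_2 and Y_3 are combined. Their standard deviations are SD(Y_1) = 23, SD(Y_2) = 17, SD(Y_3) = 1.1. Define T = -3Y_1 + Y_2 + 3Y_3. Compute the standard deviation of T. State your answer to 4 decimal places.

71.1399

Var(Y_1) = 529, Var(Y_2) = 289, Var(Y_3) = 1.21
By independence, Var(T) = (-3)²Var(Y_1) + (1)²Var(Y_2) + (3)²Var(Y_3)
= (-3)²·529 + (1)²·289 + (3)²·1.21 = 5060.89
SD(T) = √5060.89 ≈ 71.1399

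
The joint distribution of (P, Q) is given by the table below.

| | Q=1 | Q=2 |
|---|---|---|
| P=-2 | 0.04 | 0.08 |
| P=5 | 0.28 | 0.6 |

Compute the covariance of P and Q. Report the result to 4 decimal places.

0.0112

E[P] = 4.16,  E[Q] = 1.68
E[PQ] = 7
cov(P,Q) = E[PQ] − E[P]E[Q] = 7 − (4.16)(1.68) = 0.0112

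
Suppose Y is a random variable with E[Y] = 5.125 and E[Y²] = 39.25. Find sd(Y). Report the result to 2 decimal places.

3.60

Var(Y) = 39.25 − (5.125)² = 12.984375
sd(Y) = √12.984375 ≈ 3.60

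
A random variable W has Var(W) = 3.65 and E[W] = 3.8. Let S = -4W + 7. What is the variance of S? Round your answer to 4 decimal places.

Var(-4W + 7) = (-4)²·Var(W) = 16·3.65 = 58.4

58.4000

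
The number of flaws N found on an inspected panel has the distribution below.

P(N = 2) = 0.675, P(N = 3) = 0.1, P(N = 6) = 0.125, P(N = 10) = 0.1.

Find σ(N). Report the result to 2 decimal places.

E[N] = (2)(0.675) + (3)(0.1) + (6)(0.125) + (10)(0.1) = 3.4
E[N²] = (2)²(0.675) + (3)²(0.1) + (6)²(0.125) + (10)²(0.1) = 18.1
var(N) = E[N²] − (E[N])² = 18.1 − (3.4)² = 6.54
σ(N) = √6.54 ≈ 2.56

2.56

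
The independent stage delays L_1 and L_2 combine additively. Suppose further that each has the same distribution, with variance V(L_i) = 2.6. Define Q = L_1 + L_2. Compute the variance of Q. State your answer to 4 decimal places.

By independence, V(Q) = (1)²V(L_1) + (1)²V(L_2)
= (1)²·2.6 + (1)²·2.6 = 5.2

5.2000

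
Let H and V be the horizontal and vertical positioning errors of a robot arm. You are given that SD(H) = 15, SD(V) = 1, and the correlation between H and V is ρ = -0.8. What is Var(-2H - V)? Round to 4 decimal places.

853.0000

Var(H) = (15)² = 225;  Var(V) = (1)² = 1
cov(H,V) = ρ·SD(H)·SD(V) = -0.8·15·1 = -12
Var(-2H - V) = (-2)²·Var(H) + (-1)²·Var(V) + 2·(-2)·(-1)·cov(H,V)
= 4·225 + 1·1 + 4·-12 = 853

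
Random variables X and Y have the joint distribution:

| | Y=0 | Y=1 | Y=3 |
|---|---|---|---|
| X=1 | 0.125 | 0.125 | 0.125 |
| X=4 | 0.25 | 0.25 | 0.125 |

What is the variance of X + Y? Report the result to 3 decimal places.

3.000

E[X] = 2.875,  E[Y] = 1.125,  E[XY] = 3
Var(X) = 10.375 − (2.875)² = 2.109375;  Var(Y) = 2.625 − (1.125)² = 1.359375
Cov(X,Y) = 3 − (2.875)(1.125) = -0.234375
Var(X + Y) = (1)²·2.109375 + (1)²·1.359375 + 2·(1)·(1)·-0.234375 = 3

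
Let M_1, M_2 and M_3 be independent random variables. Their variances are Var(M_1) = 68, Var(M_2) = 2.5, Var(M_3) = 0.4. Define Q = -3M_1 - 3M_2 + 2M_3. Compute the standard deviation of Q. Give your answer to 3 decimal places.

By independence, Var(Q) = (-3)²Var(M_1) + (-3)²Var(M_2) + (2)²Var(M_3)
= (-3)²·68 + (-3)²·2.5 + (2)²·0.4 = 636.1
σ(Q) = √636.1 ≈ 25.221

25.221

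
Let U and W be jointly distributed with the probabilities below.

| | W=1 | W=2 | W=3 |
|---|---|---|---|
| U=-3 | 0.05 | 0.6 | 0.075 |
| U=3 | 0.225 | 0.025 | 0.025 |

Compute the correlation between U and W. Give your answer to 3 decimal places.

-0.580

E[U] = -1.35,  E[W] = 1.825
E[UW] = -3.375
cov(U,W) = E[UW] − E[U]E[W] = -3.375 − (-1.35)(1.825) = -0.91125
Var(U) = 7.1775,  Var(W) = 0.344375
ρ = -0.91125 / √(7.1775·0.344375) ≈ -0.580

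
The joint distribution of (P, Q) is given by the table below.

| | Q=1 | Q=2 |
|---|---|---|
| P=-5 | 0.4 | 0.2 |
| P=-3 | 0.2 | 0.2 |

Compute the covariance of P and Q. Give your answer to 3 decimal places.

0.080

E[P] = -4.2,  E[Q] = 1.4
E[PQ] = -5.8
Cov(P,Q) = E[PQ] − E[P]E[Q] = -5.8 − (-4.2)(1.4) = 0.08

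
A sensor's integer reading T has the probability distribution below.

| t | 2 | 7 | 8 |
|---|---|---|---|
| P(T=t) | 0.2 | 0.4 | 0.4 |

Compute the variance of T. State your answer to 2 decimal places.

E[T] = (2)(0.2) + (7)(0.4) + (8)(0.4) = 6.4
E[T²] = (2)²(0.2) + (7)²(0.4) + (8)²(0.4) = 46
Var(T) = E[T²] − (E[T])² = 46 − (6.4)² = 5.04

5.04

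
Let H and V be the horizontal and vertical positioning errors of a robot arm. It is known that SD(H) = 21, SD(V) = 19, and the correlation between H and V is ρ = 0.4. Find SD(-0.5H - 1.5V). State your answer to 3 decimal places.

var(H) = (21)² = 441;  var(V) = (19)² = 361
Cov(H,V) = ρ·SD(H)·SD(V) = 0.4·21·19 = 159.6
var(-0.5H - 1.5V) = (-0.5)²·var(H) + (-1.5)²·var(V) + 2·(-0.5)·(-1.5)·Cov(H,V)
= 0.25·441 + 2.25·361 + 1.5·159.6 = 1161.9
SD(-0.5H - 1.5V) = √1161.9 ≈ 34.087

34.087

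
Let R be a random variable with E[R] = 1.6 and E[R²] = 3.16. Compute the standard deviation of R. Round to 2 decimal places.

Var(R) = 3.16 − (1.6)² = 0.6
SD(R) = √0.6 ≈ 0.77

0.77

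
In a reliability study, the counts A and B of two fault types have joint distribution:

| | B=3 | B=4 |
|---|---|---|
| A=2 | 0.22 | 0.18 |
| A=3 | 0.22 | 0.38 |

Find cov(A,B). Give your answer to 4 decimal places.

E[A] = 2.6,  E[B] = 3.56
E[AB] = 9.3
cov(A,B) = E[AB] − E[A]E[B] = 9.3 − (2.6)(3.56) = 0.044

0.0440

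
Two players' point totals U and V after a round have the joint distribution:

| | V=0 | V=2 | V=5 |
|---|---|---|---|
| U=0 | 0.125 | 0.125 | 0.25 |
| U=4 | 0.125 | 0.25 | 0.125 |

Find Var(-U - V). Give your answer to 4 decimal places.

6.4844

E[U] = 2,  E[V] = 2.625,  E[UV] = 4.5
Var(U) = 8 − (2)² = 4;  Var(V) = 10.875 − (2.625)² = 3.984375
Cov(U,V) = 4.5 − (2)(2.625) = -0.75
Var(-U - V) = (-1)²·4 + (-1)²·3.984375 + 2·(-1)·(-1)·-0.75 = 6.484375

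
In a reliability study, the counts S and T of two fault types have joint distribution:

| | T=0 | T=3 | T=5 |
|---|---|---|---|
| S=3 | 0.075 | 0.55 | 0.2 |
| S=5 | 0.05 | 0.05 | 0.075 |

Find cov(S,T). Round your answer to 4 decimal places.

-0.0613

E[S] = 3.35,  E[T] = 3.175
E[ST] = 10.575
cov(S,T) = E[ST] − E[S]E[T] = 10.575 − (3.35)(3.175) = -0.06125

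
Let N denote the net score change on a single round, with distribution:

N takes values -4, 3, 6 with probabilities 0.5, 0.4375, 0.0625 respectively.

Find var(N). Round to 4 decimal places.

E[N] = (-4)(0.5) + (3)(0.4375) + (6)(0.0625) = -0.3125
E[N²] = (-4)²(0.5) + (3)²(0.4375) + (6)²(0.0625) = 14.1875
var(N) = E[N²] − (E[N])² = 14.1875 − (-0.3125)² = 14.08984375

14.0898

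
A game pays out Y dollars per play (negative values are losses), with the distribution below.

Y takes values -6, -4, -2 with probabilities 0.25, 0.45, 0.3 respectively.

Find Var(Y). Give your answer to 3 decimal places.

2.190

E[Y] = (-6)(0.25) + (-4)(0.45) + (-2)(0.3) = -3.9
E[Y²] = (-6)²(0.25) + (-4)²(0.45) + (-2)²(0.3) = 17.4
Var(Y) = E[Y²] − (E[Y])² = 17.4 − (-3.9)² = 2.19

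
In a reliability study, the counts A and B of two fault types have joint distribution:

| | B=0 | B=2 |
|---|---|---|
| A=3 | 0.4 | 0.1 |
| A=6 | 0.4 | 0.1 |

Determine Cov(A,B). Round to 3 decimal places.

0.000

E[A] = 4.5,  E[B] = 0.4
E[AB] = 1.8
Cov(A,B) = E[AB] − E[A]E[B] = 1.8 − (4.5)(0.4) = 0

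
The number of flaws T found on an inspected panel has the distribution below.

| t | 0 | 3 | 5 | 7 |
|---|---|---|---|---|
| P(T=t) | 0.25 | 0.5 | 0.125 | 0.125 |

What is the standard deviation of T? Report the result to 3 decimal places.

2.179

E[T] = (0)(0.25) + (3)(0.5) + (5)(0.125) + (7)(0.125) = 3
E[T²] = (0)²(0.25) + (3)²(0.5) + (5)²(0.125) + (7)²(0.125) = 13.75
Var(T) = E[T²] − (E[T])² = 13.75 − (3)² = 4.75
SD(T) = √4.75 ≈ 2.179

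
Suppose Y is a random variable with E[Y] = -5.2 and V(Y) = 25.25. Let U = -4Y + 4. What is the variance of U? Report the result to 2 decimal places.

V(-4Y + 4) = (-4)²·V(Y) = 16·25.25 = 404

404.00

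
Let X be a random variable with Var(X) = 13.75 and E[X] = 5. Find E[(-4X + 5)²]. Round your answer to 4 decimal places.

E[-4X + 5] = -4·5 + 5 = -15
Var(-4X + 5) = (-4)²·13.75 = 220
E[(-4X + 5)²] = Var((-4X + 5)) + (E[(-4X + 5)])² = 220 + (-15)² = 445

445.0000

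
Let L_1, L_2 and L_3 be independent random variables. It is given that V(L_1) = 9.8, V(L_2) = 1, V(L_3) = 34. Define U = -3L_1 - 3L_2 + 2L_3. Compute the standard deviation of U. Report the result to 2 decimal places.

By independence, V(U) = (-3)²V(L_1) + (-3)²V(L_2) + (2)²V(L_3)
= (-3)²·9.8 + (-3)²·1 + (2)²·34 = 233.2
SD(U) = √233.2 ≈ 15.27

15.27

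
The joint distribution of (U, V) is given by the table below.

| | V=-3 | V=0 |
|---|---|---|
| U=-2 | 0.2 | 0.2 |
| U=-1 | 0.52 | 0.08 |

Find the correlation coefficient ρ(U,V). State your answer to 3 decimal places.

E[U] = -1.4,  E[V] = -2.16
E[UV] = 2.76
cov(U,V) = E[UV] − E[U]E[V] = 2.76 − (-1.4)(-2.16) = -0.264
Var(U) = 0.24,  Var(V) = 1.8144
ρ = -0.264 / √(0.24·1.8144) ≈ -0.400

-0.400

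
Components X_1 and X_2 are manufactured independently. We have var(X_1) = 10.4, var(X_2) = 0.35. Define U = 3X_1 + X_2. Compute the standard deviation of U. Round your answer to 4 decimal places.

9.6928

By independence, var(U) = (3)²var(X_1) + (1)²var(X_2)
= (3)²·10.4 + (1)²·0.35 = 93.95
SD(U) = √93.95 ≈ 9.6928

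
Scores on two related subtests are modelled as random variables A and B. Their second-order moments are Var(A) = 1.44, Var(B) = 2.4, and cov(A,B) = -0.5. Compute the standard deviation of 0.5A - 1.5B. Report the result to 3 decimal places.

Var(0.5A - 1.5B) = (0.5)²·Var(A) + (-1.5)²·Var(B) + 2·(0.5)·(-1.5)·cov(A,B)
= 0.25·1.44 + 2.25·2.4 + -1.5·-0.5 = 6.51
σ(0.5A - 1.5B) = √6.51 ≈ 2.551

2.551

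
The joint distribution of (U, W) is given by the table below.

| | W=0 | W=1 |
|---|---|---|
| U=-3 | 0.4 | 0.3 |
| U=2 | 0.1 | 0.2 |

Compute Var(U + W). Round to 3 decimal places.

E[U] = -1.5,  E[W] = 0.5,  E[UW] = -0.5
Var(U) = 7.5 − (-1.5)² = 5.25;  Var(W) = 0.5 − (0.5)² = 0.25
Cov(U,W) = -0.5 − (-1.5)(0.5) = 0.25
Var(U + W) = (1)²·5.25 + (1)²·0.25 + 2·(1)·(1)·0.25 = 6

6.000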